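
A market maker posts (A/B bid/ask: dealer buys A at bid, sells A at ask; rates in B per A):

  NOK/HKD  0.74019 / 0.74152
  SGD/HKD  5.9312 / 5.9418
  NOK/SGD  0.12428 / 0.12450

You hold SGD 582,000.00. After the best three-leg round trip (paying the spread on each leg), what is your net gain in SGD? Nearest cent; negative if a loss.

Best loop SGD → NOK → HKD → SGD:
SGD 582,000.00 ÷ 0.12450 (buy NOK at ask) = NOK 4,674,698.80
NOK 4,674,698.80 × 0.74019 (sell NOK at bid) = HKD 3,460,165.30
HKD 3,460,165.30 ÷ 5.9418 (buy SGD at ask) = SGD 582,342.94

Net profit: SGD 342.94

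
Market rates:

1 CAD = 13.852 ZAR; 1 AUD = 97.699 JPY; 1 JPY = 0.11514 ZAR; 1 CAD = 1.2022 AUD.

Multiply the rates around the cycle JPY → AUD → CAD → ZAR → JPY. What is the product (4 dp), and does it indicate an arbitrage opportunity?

1.0243 (arbitrage exists)

Around JPY → AUD → CAD → ZAR → JPY: 1 ÷ 97.699 ÷ 1.2022 × 13.852 ÷ 0.11514 = 1.024282
Product > 1; profitable direction is JPY → AUD → CAD → ZAR → JPY.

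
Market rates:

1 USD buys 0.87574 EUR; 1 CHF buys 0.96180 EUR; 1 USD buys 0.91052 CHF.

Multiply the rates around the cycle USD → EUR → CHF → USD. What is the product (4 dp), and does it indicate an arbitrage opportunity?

1.0000 (no arbitrage)

Around USD → EUR → CHF → USD: 1 × 0.87574 ÷ 0.96180 ÷ 0.91052 = 1.000002
Product ≈ 1 (deviation 0.000%, within rounding noise).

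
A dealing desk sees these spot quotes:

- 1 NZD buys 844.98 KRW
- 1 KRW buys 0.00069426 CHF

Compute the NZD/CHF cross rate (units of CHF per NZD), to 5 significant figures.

NZD/CHF = 0.58664

1 NZD × 844.98 = 844.98 KRW
844.98 KRW × 0.00069426 = 0.586636 CHF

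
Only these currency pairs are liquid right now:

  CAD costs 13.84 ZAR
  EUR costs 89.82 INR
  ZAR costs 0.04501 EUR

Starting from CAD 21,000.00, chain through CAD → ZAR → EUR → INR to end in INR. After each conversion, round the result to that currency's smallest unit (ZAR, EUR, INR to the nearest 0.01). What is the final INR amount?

CAD 21,000.00 × 13.84 = ZAR 290,640.00
ZAR 290,640.00 × 0.04501 = EUR 13,081.71
EUR 13,081.71 × 89.82 = INR 1,174,999.19

INR 1,174,999.19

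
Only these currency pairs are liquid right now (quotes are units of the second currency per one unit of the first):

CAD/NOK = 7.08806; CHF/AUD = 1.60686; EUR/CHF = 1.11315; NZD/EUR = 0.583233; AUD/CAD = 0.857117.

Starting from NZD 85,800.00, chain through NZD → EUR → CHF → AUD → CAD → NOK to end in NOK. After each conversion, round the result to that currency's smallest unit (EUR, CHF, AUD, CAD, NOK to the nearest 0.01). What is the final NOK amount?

NZD 85,800.00 × 0.583233 = EUR 50,041.39
EUR 50,041.39 × 1.11315 = CHF 55,703.57
CHF 55,703.57 × 1.60686 = AUD 89,507.84
AUD 89,507.84 × 0.857117 = CAD 76,718.69
CAD 76,718.69 × 7.08806 = NOK 543,786.68

NOK 543,786.68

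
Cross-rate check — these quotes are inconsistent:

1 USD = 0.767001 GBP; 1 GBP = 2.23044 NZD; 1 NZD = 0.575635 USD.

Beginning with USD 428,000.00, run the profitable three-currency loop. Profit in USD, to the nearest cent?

Profitable loop is USD → NZD → GBP → USD:
USD 428,000.00 ÷ 0.575635 = NZD 743,526.71
NZD 743,526.71 ÷ 2.23044 = GBP 333,354.28
GBP 333,354.28 ÷ 0.767001 = USD 434,620.39
Profit = USD 434,620.39 − USD 428,000.00

Profit: USD 6,620.39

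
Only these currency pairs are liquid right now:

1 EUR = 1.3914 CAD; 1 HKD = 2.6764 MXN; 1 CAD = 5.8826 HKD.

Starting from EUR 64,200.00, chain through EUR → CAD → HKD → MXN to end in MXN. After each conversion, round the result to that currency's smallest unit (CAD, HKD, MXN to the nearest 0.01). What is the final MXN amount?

MXN 1,406,395.18

EUR 64,200.00 × 1.3914 = CAD 89,327.88
CAD 89,327.88 × 5.8826 = HKD 525,480.19
HKD 525,480.19 × 2.6764 = MXN 1,406,395.18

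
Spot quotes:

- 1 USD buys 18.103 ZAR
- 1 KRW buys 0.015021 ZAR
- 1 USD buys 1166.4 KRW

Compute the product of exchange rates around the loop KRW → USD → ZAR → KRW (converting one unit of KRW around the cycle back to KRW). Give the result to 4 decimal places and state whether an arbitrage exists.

1.0332 (arbitrage exists)

Around KRW → USD → ZAR → KRW: 1 ÷ 1166.4 × 18.103 ÷ 0.015021 = 1.033247
Product > 1; profitable direction is KRW → USD → ZAR → KRW.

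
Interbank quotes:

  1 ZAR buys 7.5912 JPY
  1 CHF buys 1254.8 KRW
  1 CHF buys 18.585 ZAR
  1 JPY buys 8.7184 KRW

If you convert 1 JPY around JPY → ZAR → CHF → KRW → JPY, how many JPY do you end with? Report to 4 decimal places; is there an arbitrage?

Around JPY → ZAR → CHF → KRW → JPY: 1 ÷ 7.5912 ÷ 18.585 × 1254.8 ÷ 8.7184 = 1.020152
Product > 1; profitable direction is JPY → ZAR → CHF → KRW → JPY.

1.0202 (arbitrage exists)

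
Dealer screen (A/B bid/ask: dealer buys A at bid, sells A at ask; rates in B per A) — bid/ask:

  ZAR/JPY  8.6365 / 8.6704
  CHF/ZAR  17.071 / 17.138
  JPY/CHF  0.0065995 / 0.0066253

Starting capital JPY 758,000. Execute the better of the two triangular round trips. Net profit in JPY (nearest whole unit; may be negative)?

Best loop JPY → ZAR → CHF → JPY:
JPY 758,000 ÷ 8.6704 (buy ZAR at ask) = ZAR 87,423.88
ZAR 87,423.88 ÷ 17.138 (buy CHF at ask) = CHF 5,101.17
CHF 5,101.17 ÷ 0.0066253 (buy JPY at ask) = JPY 769,953

Net profit: JPY 11,953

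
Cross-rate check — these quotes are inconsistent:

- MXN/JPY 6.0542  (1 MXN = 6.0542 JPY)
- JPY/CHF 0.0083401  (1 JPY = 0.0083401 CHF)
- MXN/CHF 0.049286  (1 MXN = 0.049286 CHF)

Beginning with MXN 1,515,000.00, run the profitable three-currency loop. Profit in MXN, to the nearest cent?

Profitable loop is MXN → JPY → CHF → MXN:
MXN 1,515,000.00 × 6.0542 = JPY 9,172,113
JPY 9,172,113 × 0.0083401 = CHF 76,496.34
CHF 76,496.34 ÷ 0.049286 = MXN 1,552,090.65
Profit = MXN 1,552,090.65 − MXN 1,515,000.00

Profit: MXN 37,090.65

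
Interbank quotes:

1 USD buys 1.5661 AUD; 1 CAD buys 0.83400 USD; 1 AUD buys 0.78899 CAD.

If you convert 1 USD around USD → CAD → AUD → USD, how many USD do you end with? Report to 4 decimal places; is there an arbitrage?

Around USD → CAD → AUD → USD: 1 ÷ 0.83400 ÷ 0.78899 ÷ 1.5661 = 0.970383
Product < 1; profitable direction is USD → AUD → CAD → USD.

0.9704 (arbitrage exists)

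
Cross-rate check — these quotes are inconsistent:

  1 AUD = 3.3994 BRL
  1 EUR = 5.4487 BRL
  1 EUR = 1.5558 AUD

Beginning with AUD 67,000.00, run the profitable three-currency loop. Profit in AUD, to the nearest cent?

Profit: AUD 2,025.83

Profitable loop is AUD → EUR → BRL → AUD:
AUD 67,000.00 ÷ 1.5558 = EUR 43,064.66
EUR 43,064.66 × 5.4487 = BRL 234,646.42
BRL 234,646.42 ÷ 3.3994 = AUD 69,025.83
Profit = AUD 69,025.83 − AUD 67,000.00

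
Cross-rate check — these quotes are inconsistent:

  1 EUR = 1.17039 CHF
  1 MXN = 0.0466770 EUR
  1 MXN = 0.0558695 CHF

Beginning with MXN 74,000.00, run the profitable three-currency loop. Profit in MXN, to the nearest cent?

Profitable loop is MXN → CHF → EUR → MXN:
MXN 74,000.00 × 0.0558695 = CHF 4,134.34
CHF 4,134.34 ÷ 1.17039 = EUR 3,532.45
EUR 3,532.45 ÷ 0.0466770 = MXN 75,678.58
Profit = MXN 75,678.58 − MXN 74,000.00

Profit: MXN 1,678.58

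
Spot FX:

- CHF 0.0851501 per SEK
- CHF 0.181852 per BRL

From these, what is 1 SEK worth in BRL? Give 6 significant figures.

SEK/BRL = 0.468238

1 SEK × 0.0851501 = 0.0851501 CHF
0.0851501 CHF ÷ 0.181852 = 0.468238 BRL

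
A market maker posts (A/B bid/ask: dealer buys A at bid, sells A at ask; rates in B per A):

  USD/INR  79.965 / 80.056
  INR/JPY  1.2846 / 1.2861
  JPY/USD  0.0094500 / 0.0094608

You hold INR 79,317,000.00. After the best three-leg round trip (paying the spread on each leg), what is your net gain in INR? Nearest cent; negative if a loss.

Best loop INR → USD → JPY → INR:
INR 79,317,000.00 ÷ 80.056 (buy USD at ask) = USD 990,768.96
USD 990,768.96 ÷ 0.0094608 (buy JPY at ask) = JPY 104,723,592
JPY 104,723,592 ÷ 1.2861 (buy INR at ask) = INR 81,427,254.70

Net profit: INR 2,110,254.70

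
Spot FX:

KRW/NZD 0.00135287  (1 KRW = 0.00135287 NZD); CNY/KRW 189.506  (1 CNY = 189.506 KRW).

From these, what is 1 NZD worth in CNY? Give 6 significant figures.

NZD/CNY = 3.90051

1 NZD ÷ 0.00135287 = 739.169 KRW
739.169 KRW ÷ 189.506 = 3.90051 CNY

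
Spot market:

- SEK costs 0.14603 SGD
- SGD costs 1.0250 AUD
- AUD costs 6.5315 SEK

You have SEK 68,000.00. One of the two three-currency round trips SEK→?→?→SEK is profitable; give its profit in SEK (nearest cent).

Profitable loop is SEK → AUD → SGD → SEK:
SEK 68,000.00 ÷ 6.5315 = AUD 10,411.08
AUD 10,411.08 ÷ 1.0250 = SGD 10,157.16
SGD 10,157.16 ÷ 0.14603 = SEK 69,555.27
Profit = SEK 69,555.27 − SEK 68,000.00

Profit: SEK 1,555.27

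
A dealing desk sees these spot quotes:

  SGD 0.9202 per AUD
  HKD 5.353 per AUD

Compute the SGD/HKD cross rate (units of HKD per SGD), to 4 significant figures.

SGD/HKD = 5.817

1 SGD ÷ 0.9202 = 1.08672 AUD
1.08672 AUD × 5.353 = 5.81721 HKD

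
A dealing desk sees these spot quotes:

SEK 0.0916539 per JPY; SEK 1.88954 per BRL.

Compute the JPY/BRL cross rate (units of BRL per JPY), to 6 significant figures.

JPY/BRL = 0.0485059

1 JPY × 0.0916539 = 0.0916539 SEK
0.0916539 SEK ÷ 1.88954 = 0.0485059 BRL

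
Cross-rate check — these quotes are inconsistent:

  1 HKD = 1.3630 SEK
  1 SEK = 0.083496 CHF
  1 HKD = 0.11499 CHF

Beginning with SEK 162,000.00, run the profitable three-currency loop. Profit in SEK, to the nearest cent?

Profitable loop is SEK → HKD → CHF → SEK:
SEK 162,000.00 ÷ 1.3630 = HKD 118,855.47
HKD 118,855.47 × 0.11499 = CHF 13,667.19
CHF 13,667.19 ÷ 0.083496 = SEK 163,686.76
Profit = SEK 163,686.76 − SEK 162,000.00

Profit: SEK 1,686.76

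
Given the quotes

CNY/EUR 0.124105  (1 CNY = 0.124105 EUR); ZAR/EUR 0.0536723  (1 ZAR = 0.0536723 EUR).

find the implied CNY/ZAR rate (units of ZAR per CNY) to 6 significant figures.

1 CNY × 0.124105 = 0.124105 EUR
0.124105 EUR ÷ 0.0536723 = 2.31227 ZAR

CNY/ZAR = 2.31227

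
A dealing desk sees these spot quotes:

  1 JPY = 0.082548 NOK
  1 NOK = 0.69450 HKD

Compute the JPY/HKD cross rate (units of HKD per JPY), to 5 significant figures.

1 JPY × 0.082548 = 0.082548 NOK
0.082548 NOK × 0.69450 = 0.0573296 HKD

JPY/HKD = 0.057330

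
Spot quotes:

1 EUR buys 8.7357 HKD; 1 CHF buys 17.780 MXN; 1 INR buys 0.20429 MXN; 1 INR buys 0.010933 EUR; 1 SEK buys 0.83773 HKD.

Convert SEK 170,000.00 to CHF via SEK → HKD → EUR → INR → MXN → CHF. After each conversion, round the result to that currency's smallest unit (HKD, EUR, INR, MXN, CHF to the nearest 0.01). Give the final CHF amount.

SEK 170,000.00 × 0.83773 = HKD 142,414.10
HKD 142,414.10 ÷ 8.7357 = EUR 16,302.54
EUR 16,302.54 ÷ 0.010933 = INR 1,491,131.44
INR 1,491,131.44 × 0.20429 = MXN 304,623.24
MXN 304,623.24 ÷ 17.780 = CHF 17,132.92

CHF 17,132.92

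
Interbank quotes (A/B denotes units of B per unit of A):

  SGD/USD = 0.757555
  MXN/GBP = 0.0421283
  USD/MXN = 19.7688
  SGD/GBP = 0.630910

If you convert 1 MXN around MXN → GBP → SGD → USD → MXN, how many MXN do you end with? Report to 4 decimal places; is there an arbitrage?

1.0000 (no arbitrage)

Around MXN → GBP → SGD → USD → MXN: 1 × 0.0421283 ÷ 0.630910 × 0.757555 × 19.7688 = 1.000002
Product ≈ 1 (deviation 0.000%, within rounding noise).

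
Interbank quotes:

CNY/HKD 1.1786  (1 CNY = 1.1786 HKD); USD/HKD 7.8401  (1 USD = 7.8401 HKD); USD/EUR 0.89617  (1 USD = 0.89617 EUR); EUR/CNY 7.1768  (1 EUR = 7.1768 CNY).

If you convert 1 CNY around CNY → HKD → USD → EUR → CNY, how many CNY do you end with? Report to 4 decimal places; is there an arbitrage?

Around CNY → HKD → USD → EUR → CNY: 1 × 1.1786 ÷ 7.8401 × 0.89617 × 7.1768 = 0.966866
Product < 1; profitable direction is CNY → EUR → USD → HKD → CNY.

0.9669 (arbitrage exists)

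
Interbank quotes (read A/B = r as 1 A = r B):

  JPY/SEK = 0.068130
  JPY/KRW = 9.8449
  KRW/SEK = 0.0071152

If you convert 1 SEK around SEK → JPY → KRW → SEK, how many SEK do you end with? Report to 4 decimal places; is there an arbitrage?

1.0282 (arbitrage exists)

Around SEK → JPY → KRW → SEK: 1 ÷ 0.068130 × 9.8449 × 0.0071152 = 1.028158
Product > 1; profitable direction is SEK → JPY → KRW → SEK.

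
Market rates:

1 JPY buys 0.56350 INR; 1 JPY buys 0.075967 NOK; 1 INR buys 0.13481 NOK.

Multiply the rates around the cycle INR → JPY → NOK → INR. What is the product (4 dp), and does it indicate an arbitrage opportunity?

Around INR → JPY → NOK → INR: 1 ÷ 0.56350 × 0.075967 ÷ 0.13481 = 1.000021
Product ≈ 1 (deviation 0.002%, within rounding noise).

1.0000 (no arbitrage)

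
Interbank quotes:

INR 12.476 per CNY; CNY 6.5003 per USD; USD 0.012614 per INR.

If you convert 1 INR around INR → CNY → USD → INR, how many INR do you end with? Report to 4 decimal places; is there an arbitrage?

0.9775 (arbitrage exists)

Around INR → CNY → USD → INR: 1 ÷ 12.476 ÷ 6.5003 ÷ 0.012614 = 0.977549
Product < 1; profitable direction is INR → USD → CNY → INR.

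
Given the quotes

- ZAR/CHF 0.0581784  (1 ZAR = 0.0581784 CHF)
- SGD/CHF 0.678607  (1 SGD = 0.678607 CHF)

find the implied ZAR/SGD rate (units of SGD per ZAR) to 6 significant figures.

ZAR/SGD = 0.0857321

1 ZAR × 0.0581784 = 0.0581784 CHF
0.0581784 CHF ÷ 0.678607 = 0.0857321 SGD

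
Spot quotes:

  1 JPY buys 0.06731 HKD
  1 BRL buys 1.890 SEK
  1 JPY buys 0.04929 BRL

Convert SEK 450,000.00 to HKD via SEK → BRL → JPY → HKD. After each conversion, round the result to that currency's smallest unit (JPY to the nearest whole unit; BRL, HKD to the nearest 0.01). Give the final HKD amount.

HKD 325,140.82

SEK 450,000.00 ÷ 1.890 = BRL 238,095.24
BRL 238,095.24 ÷ 0.04929 = JPY 4,830,498
JPY 4,830,498 × 0.06731 = HKD 325,140.82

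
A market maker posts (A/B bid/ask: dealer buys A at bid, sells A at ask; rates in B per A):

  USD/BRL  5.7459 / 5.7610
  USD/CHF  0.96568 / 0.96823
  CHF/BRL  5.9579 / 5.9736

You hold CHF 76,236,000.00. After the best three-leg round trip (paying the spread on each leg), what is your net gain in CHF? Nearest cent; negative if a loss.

Best loop CHF → BRL → USD → CHF:
CHF 76,236,000.00 × 5.9579 (sell CHF at bid) = BRL 454,206,464.40
BRL 454,206,464.40 ÷ 5.7610 (buy USD at ask) = USD 78,841,601.18
USD 78,841,601.18 × 0.96568 (sell USD at bid) = CHF 76,135,757.43

Net result: CHF -100,242.57 (no profitable arbitrage after spreads)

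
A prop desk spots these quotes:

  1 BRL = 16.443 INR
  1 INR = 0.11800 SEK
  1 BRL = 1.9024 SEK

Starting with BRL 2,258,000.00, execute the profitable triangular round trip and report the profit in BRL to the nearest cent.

Profit: BRL 44,953.48

Profitable loop is BRL → INR → SEK → BRL:
BRL 2,258,000.00 × 16.443 = INR 37,128,294.00
INR 37,128,294.00 × 0.11800 = SEK 4,381,138.69
SEK 4,381,138.69 ÷ 1.9024 = BRL 2,302,953.48
Profit = BRL 2,302,953.48 − BRL 2,258,000.00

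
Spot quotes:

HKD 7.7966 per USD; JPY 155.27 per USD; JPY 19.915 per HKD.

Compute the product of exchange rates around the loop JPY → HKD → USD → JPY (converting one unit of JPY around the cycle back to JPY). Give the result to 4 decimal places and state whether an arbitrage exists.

1.0000 (no arbitrage)

Around JPY → HKD → USD → JPY: 1 ÷ 19.915 ÷ 7.7966 × 155.27 = 1.000005
Product ≈ 1 (deviation 0.000%, within rounding noise).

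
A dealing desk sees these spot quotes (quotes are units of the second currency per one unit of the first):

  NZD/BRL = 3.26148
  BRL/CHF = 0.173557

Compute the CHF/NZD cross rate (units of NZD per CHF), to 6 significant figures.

CHF/NZD = 1.76662

1 CHF ÷ 0.173557 = 5.7618 BRL
5.7618 BRL ÷ 3.26148 = 1.76662 NZD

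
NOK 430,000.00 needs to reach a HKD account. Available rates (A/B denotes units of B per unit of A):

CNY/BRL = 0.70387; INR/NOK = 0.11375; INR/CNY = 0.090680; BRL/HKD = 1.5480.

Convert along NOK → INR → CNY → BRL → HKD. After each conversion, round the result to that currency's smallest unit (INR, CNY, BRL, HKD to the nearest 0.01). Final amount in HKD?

NOK 430,000.00 ÷ 0.11375 = INR 3,780,219.78
INR 3,780,219.78 × 0.090680 = CNY 342,790.33
CNY 342,790.33 × 0.70387 = BRL 241,279.83
BRL 241,279.83 × 1.5480 = HKD 373,501.18

HKD 373,501.18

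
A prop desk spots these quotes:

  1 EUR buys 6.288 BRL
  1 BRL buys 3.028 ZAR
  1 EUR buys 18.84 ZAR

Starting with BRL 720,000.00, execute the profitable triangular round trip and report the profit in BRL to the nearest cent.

Profitable loop is BRL → ZAR → EUR → BRL:
BRL 720,000.00 × 3.028 = ZAR 2,180,160.00
ZAR 2,180,160.00 ÷ 18.84 = EUR 115,719.75
EUR 115,719.75 × 6.288 = BRL 727,645.76
Profit = BRL 727,645.76 − BRL 720,000.00

Profit: BRL 7,645.76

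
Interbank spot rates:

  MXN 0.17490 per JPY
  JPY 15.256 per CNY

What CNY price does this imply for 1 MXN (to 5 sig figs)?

1 MXN ÷ 0.17490 = 5.71755 JPY
5.71755 JPY ÷ 15.256 = 0.374774 CNY

MXN/CNY = 0.37477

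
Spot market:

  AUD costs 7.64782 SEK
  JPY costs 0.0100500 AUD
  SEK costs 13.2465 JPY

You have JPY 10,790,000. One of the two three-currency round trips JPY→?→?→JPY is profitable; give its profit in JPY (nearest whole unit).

Profitable loop is JPY → AUD → SEK → JPY:
JPY 10,790,000 × 0.0100500 = AUD 108,439.50
AUD 108,439.50 × 7.64782 = SEK 829,325.78
SEK 829,325.78 × 13.2465 = JPY 10,985,664
Profit = JPY 10,985,664 − JPY 10,790,000

Profit: JPY 195,664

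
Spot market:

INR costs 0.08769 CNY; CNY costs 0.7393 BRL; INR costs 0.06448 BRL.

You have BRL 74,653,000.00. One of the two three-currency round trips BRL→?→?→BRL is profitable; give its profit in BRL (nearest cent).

Profit: BRL 404,312.91

Profitable loop is BRL → INR → CNY → BRL:
BRL 74,653,000.00 ÷ 0.06448 = INR 1,157,769,851.12
INR 1,157,769,851.12 × 0.08769 = CNY 101,524,838.24
CNY 101,524,838.24 × 0.7393 = BRL 75,057,312.91
Profit = BRL 75,057,312.91 − BRL 74,653,000.00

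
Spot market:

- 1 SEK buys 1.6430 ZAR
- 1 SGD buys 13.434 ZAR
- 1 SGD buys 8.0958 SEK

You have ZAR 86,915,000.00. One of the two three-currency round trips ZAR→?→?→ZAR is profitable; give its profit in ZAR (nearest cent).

Profit: ZAR 866,448.77

Profitable loop is ZAR → SEK → SGD → ZAR:
ZAR 86,915,000.00 ÷ 1.6430 = SEK 52,900,182.59
SEK 52,900,182.59 ÷ 8.0958 = SGD 6,534,274.88
SGD 6,534,274.88 × 13.434 = ZAR 87,781,448.77
Profit = ZAR 87,781,448.77 − ZAR 86,915,000.00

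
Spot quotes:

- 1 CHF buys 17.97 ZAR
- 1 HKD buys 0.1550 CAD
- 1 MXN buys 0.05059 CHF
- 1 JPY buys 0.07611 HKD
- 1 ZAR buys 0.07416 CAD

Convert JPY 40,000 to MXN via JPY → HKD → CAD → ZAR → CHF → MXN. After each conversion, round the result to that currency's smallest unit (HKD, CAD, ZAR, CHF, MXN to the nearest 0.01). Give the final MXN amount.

MXN 6,999.21

JPY 40,000 × 0.07611 = HKD 3,044.40
HKD 3,044.40 × 0.1550 = CAD 471.88
CAD 471.88 ÷ 0.07416 = ZAR 6,363.00
ZAR 6,363.00 ÷ 17.97 = CHF 354.09
CHF 354.09 ÷ 0.05059 = MXN 6,999.21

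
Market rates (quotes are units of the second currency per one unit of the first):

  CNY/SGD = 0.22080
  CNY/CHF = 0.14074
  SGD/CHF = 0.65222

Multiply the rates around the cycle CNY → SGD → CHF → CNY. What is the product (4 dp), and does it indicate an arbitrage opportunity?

Around CNY → SGD → CHF → CNY: 1 × 0.22080 × 0.65222 ÷ 0.14074 = 1.023236
Product > 1; profitable direction is CNY → SGD → CHF → CNY.

1.0232 (arbitrage exists)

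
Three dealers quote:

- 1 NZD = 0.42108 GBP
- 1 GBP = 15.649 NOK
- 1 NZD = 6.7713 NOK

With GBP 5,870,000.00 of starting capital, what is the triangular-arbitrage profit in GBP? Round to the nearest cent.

Profitable loop is GBP → NZD → NOK → GBP:
GBP 5,870,000.00 ÷ 0.42108 = NZD 13,940,343.88
NZD 13,940,343.88 × 6.7713 = NOK 94,394,250.50
NOK 94,394,250.50 ÷ 15.649 = GBP 6,031,966.93
Profit = GBP 6,031,966.93 − GBP 5,870,000.00

Profit: GBP 161,966.93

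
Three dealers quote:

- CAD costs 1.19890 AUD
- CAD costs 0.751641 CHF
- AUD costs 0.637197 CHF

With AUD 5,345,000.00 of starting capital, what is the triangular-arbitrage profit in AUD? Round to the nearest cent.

Profitable loop is AUD → CHF → CAD → AUD:
AUD 5,345,000.00 × 0.637197 = CHF 3,405,817.96
CHF 3,405,817.96 ÷ 0.751641 = CAD 4,531,176.41
CAD 4,531,176.41 × 1.19890 = AUD 5,432,427.39
Profit = AUD 5,432,427.39 − AUD 5,345,000.00

Profit: AUD 87,427.39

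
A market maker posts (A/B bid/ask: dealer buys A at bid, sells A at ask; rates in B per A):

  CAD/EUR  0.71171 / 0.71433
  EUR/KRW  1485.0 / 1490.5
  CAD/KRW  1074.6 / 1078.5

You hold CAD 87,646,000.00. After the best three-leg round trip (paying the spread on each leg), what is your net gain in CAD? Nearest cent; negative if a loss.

Best loop CAD → KRW → EUR → CAD:
CAD 87,646,000.00 × 1074.6 (sell CAD at bid) = KRW 94,184,391,600
KRW 94,184,391,600 ÷ 1490.5 (buy EUR at ask) = EUR 63,189,796.44
EUR 63,189,796.44 ÷ 0.71433 (buy CAD at ask) = CAD 88,460,230.49

Net profit: CAD 814,230.49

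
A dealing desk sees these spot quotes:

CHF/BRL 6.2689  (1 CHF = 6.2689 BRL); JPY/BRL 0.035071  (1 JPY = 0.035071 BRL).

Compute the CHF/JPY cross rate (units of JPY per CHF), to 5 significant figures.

CHF/JPY = 178.75

1 CHF × 6.2689 = 6.2689 BRL
6.2689 BRL ÷ 0.035071 = 178.749 JPY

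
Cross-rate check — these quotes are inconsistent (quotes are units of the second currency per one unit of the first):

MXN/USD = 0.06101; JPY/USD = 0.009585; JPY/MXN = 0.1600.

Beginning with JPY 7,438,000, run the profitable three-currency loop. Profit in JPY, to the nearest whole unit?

Profitable loop is JPY → MXN → USD → JPY:
JPY 7,438,000 × 0.1600 = MXN 1,190,080.00
MXN 1,190,080.00 × 0.06101 = USD 72,606.78
USD 72,606.78 ÷ 0.009585 = JPY 7,575,042
Profit = JPY 7,575,042 − JPY 7,438,000

Profit: JPY 137,042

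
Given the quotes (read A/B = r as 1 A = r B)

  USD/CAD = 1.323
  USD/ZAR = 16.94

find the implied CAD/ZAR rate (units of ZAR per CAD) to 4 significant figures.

1 CAD ÷ 1.323 = 0.755858 USD
0.755858 USD × 16.94 = 12.8042 ZAR

CAD/ZAR = 12.80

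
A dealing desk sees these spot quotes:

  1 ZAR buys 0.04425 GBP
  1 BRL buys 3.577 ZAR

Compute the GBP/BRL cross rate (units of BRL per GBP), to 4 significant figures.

GBP/BRL = 6.318

1 GBP ÷ 0.04425 = 22.5989 ZAR
22.5989 ZAR ÷ 3.577 = 6.31783 BRL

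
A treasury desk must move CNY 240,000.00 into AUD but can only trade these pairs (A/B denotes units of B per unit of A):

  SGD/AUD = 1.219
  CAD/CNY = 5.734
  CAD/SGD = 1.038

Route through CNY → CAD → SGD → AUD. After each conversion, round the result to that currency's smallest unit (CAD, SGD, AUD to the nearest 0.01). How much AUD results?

AUD 52,960.81

CNY 240,000.00 ÷ 5.734 = CAD 41,855.60
CAD 41,855.60 × 1.038 = SGD 43,446.11
SGD 43,446.11 × 1.219 = AUD 52,960.81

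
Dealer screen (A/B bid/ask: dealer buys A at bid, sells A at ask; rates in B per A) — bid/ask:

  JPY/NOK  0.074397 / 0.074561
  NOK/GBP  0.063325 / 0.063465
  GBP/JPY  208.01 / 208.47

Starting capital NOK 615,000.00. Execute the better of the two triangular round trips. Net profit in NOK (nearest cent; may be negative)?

Net profit: NOK 8,426.90

Best loop NOK → JPY → GBP → NOK:
NOK 615,000.00 ÷ 0.074561 (buy JPY at ask) = JPY 8,248,280
JPY 8,248,280 ÷ 208.47 (buy GBP at ask) = GBP 39,565.79
GBP 39,565.79 ÷ 0.063465 (buy NOK at ask) = NOK 623,426.90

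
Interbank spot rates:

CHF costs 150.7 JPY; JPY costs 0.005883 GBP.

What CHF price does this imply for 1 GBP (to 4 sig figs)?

GBP/CHF = 1.128

1 GBP ÷ 0.005883 = 169.981 JPY
169.981 JPY ÷ 150.7 = 1.12794 CHF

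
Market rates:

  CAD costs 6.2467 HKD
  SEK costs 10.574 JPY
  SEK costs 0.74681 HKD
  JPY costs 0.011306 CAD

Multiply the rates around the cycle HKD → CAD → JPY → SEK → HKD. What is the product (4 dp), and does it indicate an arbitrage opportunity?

Around HKD → CAD → JPY → SEK → HKD: 1 ÷ 6.2467 ÷ 0.011306 ÷ 10.574 × 0.74681 = 1.000026
Product ≈ 1 (deviation 0.003%, within rounding noise).

1.0000 (no arbitrage)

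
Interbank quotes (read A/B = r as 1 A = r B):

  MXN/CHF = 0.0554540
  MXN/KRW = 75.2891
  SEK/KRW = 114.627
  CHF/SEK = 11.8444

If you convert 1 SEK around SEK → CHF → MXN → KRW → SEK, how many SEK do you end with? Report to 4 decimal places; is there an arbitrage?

Around SEK → CHF → MXN → KRW → SEK: 1 ÷ 11.8444 ÷ 0.0554540 × 75.2891 ÷ 114.627 = 0.999998
Product ≈ 1 (deviation 0.000%, within rounding noise).

1.0000 (no arbitrage)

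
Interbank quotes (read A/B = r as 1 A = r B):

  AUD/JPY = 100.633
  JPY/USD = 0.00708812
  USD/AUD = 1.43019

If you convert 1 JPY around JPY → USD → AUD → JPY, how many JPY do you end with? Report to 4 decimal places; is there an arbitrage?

Around JPY → USD → AUD → JPY: 1 × 0.00708812 × 1.43019 × 100.633 = 1.020153
Product > 1; profitable direction is JPY → USD → AUD → JPY.

1.0202 (arbitrage exists)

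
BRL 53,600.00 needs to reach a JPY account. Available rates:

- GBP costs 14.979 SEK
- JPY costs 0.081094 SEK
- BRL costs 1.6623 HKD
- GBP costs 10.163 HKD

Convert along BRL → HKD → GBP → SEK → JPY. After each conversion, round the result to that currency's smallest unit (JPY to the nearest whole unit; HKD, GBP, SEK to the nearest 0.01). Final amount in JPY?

BRL 53,600.00 × 1.6623 = HKD 89,099.28
HKD 89,099.28 ÷ 10.163 = GBP 8,767.03
GBP 8,767.03 × 14.979 = SEK 131,321.34
SEK 131,321.34 ÷ 0.081094 = JPY 1,619,372

JPY 1,619,372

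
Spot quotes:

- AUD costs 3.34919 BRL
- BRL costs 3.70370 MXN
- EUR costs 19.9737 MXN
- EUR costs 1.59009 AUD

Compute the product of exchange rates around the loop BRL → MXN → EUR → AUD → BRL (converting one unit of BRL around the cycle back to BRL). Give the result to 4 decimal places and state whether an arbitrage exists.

0.9875 (arbitrage exists)

Around BRL → MXN → EUR → AUD → BRL: 1 × 3.70370 ÷ 19.9737 × 1.59009 × 3.34919 = 0.987504
Product < 1; profitable direction is BRL → AUD → EUR → MXN → BRL.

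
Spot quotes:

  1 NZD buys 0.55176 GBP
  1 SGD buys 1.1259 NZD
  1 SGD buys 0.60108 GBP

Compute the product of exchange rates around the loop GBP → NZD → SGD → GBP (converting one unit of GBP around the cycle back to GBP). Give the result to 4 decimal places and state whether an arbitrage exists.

0.9676 (arbitrage exists)

Around GBP → NZD → SGD → GBP: 1 ÷ 0.55176 ÷ 1.1259 × 0.60108 = 0.967570
Product < 1; profitable direction is GBP → SGD → NZD → GBP.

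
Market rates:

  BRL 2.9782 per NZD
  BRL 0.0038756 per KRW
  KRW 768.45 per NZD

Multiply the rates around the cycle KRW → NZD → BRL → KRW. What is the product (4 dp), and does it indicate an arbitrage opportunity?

Around KRW → NZD → BRL → KRW: 1 ÷ 768.45 × 2.9782 ÷ 0.0038756 = 0.999998
Product ≈ 1 (deviation 0.000%, within rounding noise).

1.0000 (no arbitrage)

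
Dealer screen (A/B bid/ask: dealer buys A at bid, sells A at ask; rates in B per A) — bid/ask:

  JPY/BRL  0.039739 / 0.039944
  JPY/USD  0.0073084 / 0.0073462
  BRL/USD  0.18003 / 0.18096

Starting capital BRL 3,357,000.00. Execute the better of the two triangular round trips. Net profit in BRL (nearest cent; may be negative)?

Net profit: BRL 37,216.26

Best loop BRL → JPY → USD → BRL:
BRL 3,357,000.00 ÷ 0.039944 (buy JPY at ask) = JPY 84,042,660
JPY 84,042,660 × 0.0073084 (sell JPY at bid) = USD 614,217.37
USD 614,217.37 ÷ 0.18096 (buy BRL at ask) = BRL 3,394,216.26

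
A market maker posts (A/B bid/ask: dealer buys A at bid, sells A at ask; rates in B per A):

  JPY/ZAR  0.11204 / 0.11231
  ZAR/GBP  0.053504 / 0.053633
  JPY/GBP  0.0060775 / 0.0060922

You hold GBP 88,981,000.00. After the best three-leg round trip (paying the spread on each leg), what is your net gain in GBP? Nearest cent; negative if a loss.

Best loop GBP → ZAR → JPY → GBP:
GBP 88,981,000.00 ÷ 0.053633 (buy ZAR at ask) = ZAR 1,659,071,840.10
ZAR 1,659,071,840.10 ÷ 0.11231 (buy JPY at ask) = JPY 14,772,253,941
JPY 14,772,253,941 × 0.0060775 (sell JPY at bid) = GBP 89,778,373.33

Net profit: GBP 797,373.33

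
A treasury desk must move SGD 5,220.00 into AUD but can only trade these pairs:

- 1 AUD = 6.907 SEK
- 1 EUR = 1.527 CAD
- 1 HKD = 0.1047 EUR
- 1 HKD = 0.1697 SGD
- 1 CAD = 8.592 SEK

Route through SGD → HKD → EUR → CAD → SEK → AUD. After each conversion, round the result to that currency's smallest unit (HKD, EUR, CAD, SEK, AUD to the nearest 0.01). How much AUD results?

SGD 5,220.00 ÷ 0.1697 = HKD 30,760.16
HKD 30,760.16 × 0.1047 = EUR 3,220.59
EUR 3,220.59 × 1.527 = CAD 4,917.84
CAD 4,917.84 × 8.592 = SEK 42,254.08
SEK 42,254.08 ÷ 6.907 = AUD 6,117.57

AUD 6,117.57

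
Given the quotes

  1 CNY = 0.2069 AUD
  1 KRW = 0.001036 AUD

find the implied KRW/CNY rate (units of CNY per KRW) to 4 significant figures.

KRW/CNY = 0.005007

1 KRW × 0.001036 = 0.001036 AUD
0.001036 AUD ÷ 0.2069 = 0.00500725 CNY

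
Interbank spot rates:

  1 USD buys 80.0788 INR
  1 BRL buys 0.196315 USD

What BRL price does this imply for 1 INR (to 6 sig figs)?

INR/BRL = 0.0636105

1 INR ÷ 80.0788 = 0.0124877 USD
0.0124877 USD ÷ 0.196315 = 0.0636105 BRL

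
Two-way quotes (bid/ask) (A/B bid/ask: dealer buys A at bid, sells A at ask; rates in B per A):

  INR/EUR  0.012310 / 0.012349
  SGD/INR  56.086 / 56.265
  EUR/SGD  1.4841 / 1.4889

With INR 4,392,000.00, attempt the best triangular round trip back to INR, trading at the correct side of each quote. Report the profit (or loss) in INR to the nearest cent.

Best loop INR → EUR → SGD → INR:
INR 4,392,000.00 × 0.012310 (sell INR at bid) = EUR 54,065.52
EUR 54,065.52 × 1.4841 (sell EUR at bid) = SGD 80,238.64
SGD 80,238.64 × 56.086 (sell SGD at bid) = INR 4,500,264.26

Net profit: INR 108,264.26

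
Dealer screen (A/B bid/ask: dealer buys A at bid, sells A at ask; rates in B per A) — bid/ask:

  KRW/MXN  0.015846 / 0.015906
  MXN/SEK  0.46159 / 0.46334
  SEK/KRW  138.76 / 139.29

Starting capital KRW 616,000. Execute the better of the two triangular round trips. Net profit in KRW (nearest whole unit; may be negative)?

Best loop KRW → MXN → SEK → KRW:
KRW 616,000 × 0.015846 (sell KRW at bid) = MXN 9,761.14
MXN 9,761.14 × 0.46159 (sell MXN at bid) = SEK 4,505.64
SEK 4,505.64 × 138.76 (sell SEK at bid) = KRW 625,203

Net profit: KRW 9,203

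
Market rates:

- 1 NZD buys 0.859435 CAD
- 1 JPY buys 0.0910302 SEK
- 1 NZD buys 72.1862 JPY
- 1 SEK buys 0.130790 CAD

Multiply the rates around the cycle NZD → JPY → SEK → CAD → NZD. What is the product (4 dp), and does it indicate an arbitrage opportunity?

1.0000 (no arbitrage)

Around NZD → JPY → SEK → CAD → NZD: 1 × 72.1862 × 0.0910302 × 0.130790 ÷ 0.859435 = 1.000003
Product ≈ 1 (deviation 0.000%, within rounding noise).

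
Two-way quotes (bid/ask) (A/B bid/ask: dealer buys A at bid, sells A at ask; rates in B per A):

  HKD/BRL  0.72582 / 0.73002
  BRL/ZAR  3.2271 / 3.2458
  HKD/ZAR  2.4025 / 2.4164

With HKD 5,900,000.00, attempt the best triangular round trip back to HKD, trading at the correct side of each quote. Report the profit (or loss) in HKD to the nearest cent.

Best loop HKD → ZAR → BRL → HKD:
HKD 5,900,000.00 × 2.4025 (sell HKD at bid) = ZAR 14,174,750.00
ZAR 14,174,750.00 ÷ 3.2458 (buy BRL at ask) = BRL 4,367,105.18
BRL 4,367,105.18 ÷ 0.73002 (buy HKD at ask) = HKD 5,982,171.97

Net profit: HKD 82,171.97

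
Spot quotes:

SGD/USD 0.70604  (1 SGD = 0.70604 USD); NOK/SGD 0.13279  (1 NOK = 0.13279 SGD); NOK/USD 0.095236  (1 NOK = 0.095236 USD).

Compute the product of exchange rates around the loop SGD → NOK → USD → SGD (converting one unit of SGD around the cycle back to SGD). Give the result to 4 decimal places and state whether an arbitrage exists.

Around SGD → NOK → USD → SGD: 1 ÷ 0.13279 × 0.095236 ÷ 0.70604 = 1.015796
Product > 1; profitable direction is SGD → NOK → USD → SGD.

1.0158 (arbitrage exists)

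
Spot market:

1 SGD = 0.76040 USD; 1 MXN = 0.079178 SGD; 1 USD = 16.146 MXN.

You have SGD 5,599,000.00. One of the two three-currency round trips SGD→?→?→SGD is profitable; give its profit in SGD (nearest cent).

Profit: SGD 160,687.01

Profitable loop is SGD → MXN → USD → SGD:
SGD 5,599,000.00 ÷ 0.079178 = MXN 70,714,087.25
MXN 70,714,087.25 ÷ 16.146 = USD 4,379,666.00
USD 4,379,666.00 ÷ 0.76040 = SGD 5,759,687.01
Profit = SGD 5,759,687.01 − SGD 5,599,000.00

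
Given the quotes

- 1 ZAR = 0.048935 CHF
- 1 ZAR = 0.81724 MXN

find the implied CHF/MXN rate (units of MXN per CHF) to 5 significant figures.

1 CHF ÷ 0.048935 = 20.4353 ZAR
20.4353 ZAR × 0.81724 = 16.7005 MXN

CHF/MXN = 16.701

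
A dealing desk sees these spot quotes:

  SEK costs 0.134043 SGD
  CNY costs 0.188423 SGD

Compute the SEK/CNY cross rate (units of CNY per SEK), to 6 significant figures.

1 SEK × 0.134043 = 0.134043 SGD
0.134043 SGD ÷ 0.188423 = 0.711394 CNY

SEK/CNY = 0.711394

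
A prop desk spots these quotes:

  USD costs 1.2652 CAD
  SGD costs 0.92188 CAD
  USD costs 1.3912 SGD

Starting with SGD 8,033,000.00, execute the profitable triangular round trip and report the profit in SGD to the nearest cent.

Profit: SGD 109,964.58

Profitable loop is SGD → CAD → USD → SGD:
SGD 8,033,000.00 × 0.92188 = CAD 7,405,462.04
CAD 7,405,462.04 ÷ 1.2652 = USD 5,853,194.78
USD 5,853,194.78 × 1.3912 = SGD 8,142,964.58
Profit = SGD 8,142,964.58 − SGD 8,033,000.00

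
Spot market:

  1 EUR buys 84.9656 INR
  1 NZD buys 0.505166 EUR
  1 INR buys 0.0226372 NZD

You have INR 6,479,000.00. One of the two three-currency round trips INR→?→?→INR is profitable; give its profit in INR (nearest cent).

Profitable loop is INR → EUR → NZD → INR:
INR 6,479,000.00 ÷ 84.9656 = EUR 76,254.39
EUR 76,254.39 ÷ 0.505166 = NZD 150,949.17
NZD 150,949.17 ÷ 0.0226372 = INR 6,668,190.99
Profit = INR 6,668,190.99 − INR 6,479,000.00

Profit: INR 189,190.99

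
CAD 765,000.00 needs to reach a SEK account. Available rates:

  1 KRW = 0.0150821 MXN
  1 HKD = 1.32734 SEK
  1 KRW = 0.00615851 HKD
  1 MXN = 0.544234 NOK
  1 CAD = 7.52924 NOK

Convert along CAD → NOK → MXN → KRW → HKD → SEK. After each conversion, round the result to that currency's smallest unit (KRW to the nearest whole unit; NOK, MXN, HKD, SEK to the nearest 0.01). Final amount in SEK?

SEK 5,736,182.01

CAD 765,000.00 × 7.52924 = NOK 5,759,868.60
NOK 5,759,868.60 ÷ 0.544234 = MXN 10,583,441.31
MXN 10,583,441.31 ÷ 0.0150821 = KRW 701,721,996
KRW 701,721,996 × 0.00615851 = HKD 4,321,561.93
HKD 4,321,561.93 × 1.32734 = SEK 5,736,182.01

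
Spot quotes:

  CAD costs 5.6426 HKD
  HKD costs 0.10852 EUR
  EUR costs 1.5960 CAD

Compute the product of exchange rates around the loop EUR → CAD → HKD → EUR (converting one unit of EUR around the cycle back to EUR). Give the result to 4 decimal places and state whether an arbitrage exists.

Around EUR → CAD → HKD → EUR: 1 × 1.5960 × 5.6426 × 0.10852 = 0.977287
Product < 1; profitable direction is EUR → HKD → CAD → EUR.

0.9773 (arbitrage exists)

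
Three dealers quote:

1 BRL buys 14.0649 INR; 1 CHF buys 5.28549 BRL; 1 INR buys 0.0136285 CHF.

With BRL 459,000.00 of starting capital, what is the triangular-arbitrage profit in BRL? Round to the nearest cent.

Profit: BRL 6,031.80

Profitable loop is BRL → INR → CHF → BRL:
BRL 459,000.00 × 14.0649 = INR 6,455,789.10
INR 6,455,789.10 × 0.0136285 = CHF 87,982.72
CHF 87,982.72 × 5.28549 = BRL 465,031.80
Profit = BRL 465,031.80 − BRL 459,000.00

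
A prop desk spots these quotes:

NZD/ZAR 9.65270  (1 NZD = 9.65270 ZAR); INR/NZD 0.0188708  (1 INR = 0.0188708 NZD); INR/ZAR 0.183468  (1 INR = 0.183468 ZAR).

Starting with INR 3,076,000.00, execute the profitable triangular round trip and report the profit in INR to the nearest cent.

Profit: INR 22,186.36

Profitable loop is INR → ZAR → NZD → INR:
INR 3,076,000.00 × 0.183468 = ZAR 564,347.57
ZAR 564,347.57 ÷ 9.65270 = NZD 58,465.26
NZD 58,465.26 ÷ 0.0188708 = INR 3,098,186.36
Profit = INR 3,098,186.36 − INR 3,076,000.00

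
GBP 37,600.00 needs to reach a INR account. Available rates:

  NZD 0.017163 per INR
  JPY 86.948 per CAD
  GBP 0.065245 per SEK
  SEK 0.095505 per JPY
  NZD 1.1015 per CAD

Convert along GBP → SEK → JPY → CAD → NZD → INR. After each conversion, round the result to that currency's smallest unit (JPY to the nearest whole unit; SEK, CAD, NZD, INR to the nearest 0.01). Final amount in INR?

INR 4,453,959.10

GBP 37,600.00 ÷ 0.065245 = SEK 576,289.37
SEK 576,289.37 ÷ 0.095505 = JPY 6,034,128
JPY 6,034,128 ÷ 86.948 = CAD 69,399.27
CAD 69,399.27 × 1.1015 = NZD 76,443.30
NZD 76,443.30 ÷ 0.017163 = INR 4,453,959.10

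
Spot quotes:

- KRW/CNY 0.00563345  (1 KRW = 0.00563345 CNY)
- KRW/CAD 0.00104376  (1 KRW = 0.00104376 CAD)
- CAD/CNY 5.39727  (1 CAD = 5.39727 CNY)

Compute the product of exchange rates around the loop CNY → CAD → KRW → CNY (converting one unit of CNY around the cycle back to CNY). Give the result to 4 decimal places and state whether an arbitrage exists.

Around CNY → CAD → KRW → CNY: 1 ÷ 5.39727 ÷ 0.00104376 × 0.00563345 = 0.999999
Product ≈ 1 (deviation 0.000%, within rounding noise).

1.0000 (no arbitrage)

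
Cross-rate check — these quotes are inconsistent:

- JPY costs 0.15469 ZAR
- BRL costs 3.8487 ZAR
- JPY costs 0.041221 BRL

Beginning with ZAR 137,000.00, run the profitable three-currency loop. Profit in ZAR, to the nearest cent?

Profitable loop is ZAR → JPY → BRL → ZAR:
ZAR 137,000.00 ÷ 0.15469 = JPY 885,642
JPY 885,642 × 0.041221 = BRL 36,507.06
BRL 36,507.06 × 3.8487 = ZAR 140,504.72
Profit = ZAR 140,504.72 − ZAR 137,000.00

Profit: ZAR 3,504.72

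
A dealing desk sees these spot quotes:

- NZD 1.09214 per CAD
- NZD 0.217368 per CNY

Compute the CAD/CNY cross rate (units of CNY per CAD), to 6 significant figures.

1 CAD × 1.09214 = 1.09214 NZD
1.09214 NZD ÷ 0.217368 = 5.02438 CNY

CAD/CNY = 5.02438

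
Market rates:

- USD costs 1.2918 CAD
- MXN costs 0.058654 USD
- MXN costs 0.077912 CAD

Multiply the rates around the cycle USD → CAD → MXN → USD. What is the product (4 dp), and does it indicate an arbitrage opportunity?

0.9725 (arbitrage exists)

Around USD → CAD → MXN → USD: 1 × 1.2918 ÷ 0.077912 × 0.058654 = 0.972498
Product < 1; profitable direction is USD → MXN → CAD → USD.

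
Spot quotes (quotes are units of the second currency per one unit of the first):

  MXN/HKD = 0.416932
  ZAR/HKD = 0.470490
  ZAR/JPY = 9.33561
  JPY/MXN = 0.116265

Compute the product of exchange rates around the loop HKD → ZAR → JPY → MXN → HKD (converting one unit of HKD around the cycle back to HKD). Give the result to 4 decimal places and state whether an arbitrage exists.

Around HKD → ZAR → JPY → MXN → HKD: 1 ÷ 0.470490 × 9.33561 × 0.116265 × 0.416932 = 0.961848
Product < 1; profitable direction is HKD → MXN → JPY → ZAR → HKD.

0.9618 (arbitrage exists)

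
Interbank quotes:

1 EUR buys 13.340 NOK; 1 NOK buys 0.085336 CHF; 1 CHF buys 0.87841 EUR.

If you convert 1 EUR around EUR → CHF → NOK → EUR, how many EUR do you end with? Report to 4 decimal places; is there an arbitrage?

1.0000 (no arbitrage)

Around EUR → CHF → NOK → EUR: 1 ÷ 0.87841 ÷ 0.085336 ÷ 13.340 = 1.000034
Product ≈ 1 (deviation 0.003%, within rounding noise).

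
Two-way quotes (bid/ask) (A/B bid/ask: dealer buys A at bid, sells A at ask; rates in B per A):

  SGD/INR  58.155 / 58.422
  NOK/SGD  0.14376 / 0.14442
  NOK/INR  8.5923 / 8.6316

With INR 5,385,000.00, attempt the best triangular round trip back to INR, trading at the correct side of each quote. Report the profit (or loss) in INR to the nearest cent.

Net profit: INR 98,923.38

Best loop INR → SGD → NOK → INR:
INR 5,385,000.00 ÷ 58.422 (buy SGD at ask) = SGD 92,174.18
SGD 92,174.18 ÷ 0.14442 (buy NOK at ask) = NOK 638,236.95
NOK 638,236.95 × 8.5923 (sell NOK at bid) = INR 5,483,923.38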